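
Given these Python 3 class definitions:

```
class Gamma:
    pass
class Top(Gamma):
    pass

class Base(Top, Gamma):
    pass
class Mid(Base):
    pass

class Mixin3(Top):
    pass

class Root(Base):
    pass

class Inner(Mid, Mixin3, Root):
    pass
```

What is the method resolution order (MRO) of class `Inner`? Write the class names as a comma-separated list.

Inner, Mid, Mixin3, Root, Base, Top, Gamma, object

L[Inner] = Inner + merge(L[Mid], L[Mixin3], L[Root], [Mid Mixin3 Root])
  take Mid:  [Mid Base Top Gamma object] + [Mixin3 Top Gamma object] + [Root Base Top Gamma object] + [Mid Mixin3 Root]
  take Mixin3:  [Base Top Gamma object] + [Mixin3 Top Gamma object] + [Root Base Top Gamma object] + [Mixin3 Root]
  take Root:  [Base Top Gamma object] + [Top Gamma object] + [Root Base Top Gamma object] + [Root]
  take Base:  [Base Top Gamma object] + [Top Gamma object] + [Base Top Gamma object]
  take Top:  [Top Gamma object] + [Top Gamma object] + [Top Gamma object]
  take Gamma:  [Gamma object] + [Gamma object] + [Gamma object]
  take object:  [object] + [object] + [object]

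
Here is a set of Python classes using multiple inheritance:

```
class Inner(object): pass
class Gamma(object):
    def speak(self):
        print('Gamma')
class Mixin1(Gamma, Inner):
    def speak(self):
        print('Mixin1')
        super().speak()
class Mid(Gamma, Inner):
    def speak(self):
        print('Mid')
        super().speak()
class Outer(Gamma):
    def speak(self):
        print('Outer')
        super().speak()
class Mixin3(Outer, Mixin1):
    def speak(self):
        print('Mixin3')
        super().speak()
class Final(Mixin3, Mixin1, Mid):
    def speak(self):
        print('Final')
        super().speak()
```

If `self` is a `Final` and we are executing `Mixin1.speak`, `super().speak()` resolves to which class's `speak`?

Mid

L[Final] = Final + merge(L[Mixin3], L[Mixin1], L[Mid], [Mixin3 Mixin1 Mid])
  take Mixin3:  [Mixin3 Outer Mixin1 Gamma Inner object] + [Mixin1 Gamma Inner object] + [Mid Gamma Inner object] + [Mixin3 Mixin1 Mid]
  take Outer:  [Outer Mixin1 Gamma Inner object] + [Mixin1 Gamma Inner object] + [Mid Gamma Inner object] + [Mixin1 Mid]
  take Mixin1:  [Mixin1 Gamma Inner object] + [Mixin1 Gamma Inner object] + [Mid Gamma Inner object] + [Mixin1 Mid]
  take Mid:  [Gamma Inner object] + [Gamma Inner object] + [Mid Gamma Inner object] + [Mid]
  take Gamma:  [Gamma Inner object] + [Gamma Inner object] + [Gamma Inner object]
  take Inner:  [Inner object] + [Inner object] + [Inner object]
  take object:  [object] + [object] + [object]
MRO: Final Mixin3 Outer Mixin1 Mid Gamma Inner object
super() in Mixin1.speak on a Final instance goes to the class after Mixin1 in Final's MRO: Mid.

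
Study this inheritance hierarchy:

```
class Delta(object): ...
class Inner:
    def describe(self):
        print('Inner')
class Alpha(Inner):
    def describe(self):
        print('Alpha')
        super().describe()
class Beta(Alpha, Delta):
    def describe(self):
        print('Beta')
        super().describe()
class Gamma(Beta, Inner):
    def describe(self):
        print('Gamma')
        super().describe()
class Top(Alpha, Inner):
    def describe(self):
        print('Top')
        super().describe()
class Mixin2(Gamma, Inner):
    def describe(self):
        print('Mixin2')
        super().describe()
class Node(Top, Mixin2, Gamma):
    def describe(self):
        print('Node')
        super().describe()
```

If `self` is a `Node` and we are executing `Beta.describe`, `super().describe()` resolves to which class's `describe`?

Alpha

L[Node] = Node + merge(L[Top], L[Mixin2], L[Gamma], [Top Mixin2 Gamma])
  take Top:  [Top Alpha Inner object] + [Mixin2 Gamma Beta Alpha Inner Delta object] + [Gamma Beta Alpha Inner Delta object] + [Top Mixin2 Gamma]
  take Mixin2:  [Alpha Inner object] + [Mixin2 Gamma Beta Alpha Inner Delta object] + [Gamma Beta Alpha Inner Delta object] + [Mixin2 Gamma]
  take Gamma:  [Alpha Inner object] + [Gamma Beta Alpha Inner Delta object] + [Gamma Beta Alpha Inner Delta object] + [Gamma]
  take Beta:  [Alpha Inner object] + [Beta Alpha Inner Delta object] + [Beta Alpha Inner Delta object]
  take Alpha:  [Alpha Inner object] + [Alpha Inner Delta object] + [Alpha Inner Delta object]
  take Inner:  [Inner object] + [Inner Delta object] + [Inner Delta object]
  take Delta:  [object] + [Delta object] + [Delta object]
  take object:  [object] + [object] + [object]
MRO: Node Top Mixin2 Gamma Beta Alpha Inner Delta object
super() in Beta.describe on a Node instance goes to the class after Beta in Node's MRO: Alpha.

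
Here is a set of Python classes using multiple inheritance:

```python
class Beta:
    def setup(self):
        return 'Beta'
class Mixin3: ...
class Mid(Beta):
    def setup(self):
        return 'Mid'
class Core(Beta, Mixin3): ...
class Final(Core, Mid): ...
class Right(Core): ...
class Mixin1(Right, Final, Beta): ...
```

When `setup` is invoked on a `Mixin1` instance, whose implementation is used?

L[Mixin1] = Mixin1 + merge(L[Right], L[Final], L[Beta], [Right Final Beta])
  take Right:  [Right Core Beta Mixin3 object] + [Final Core Mid Beta Mixin3 object] + [Beta object] + [Right Final Beta]
  take Final:  [Core Beta Mixin3 object] + [Final Core Mid Beta Mixin3 object] + [Beta object] + [Final Beta]
  take Core:  [Core Beta Mixin3 object] + [Core Mid Beta Mixin3 object] + [Beta object] + [Beta]
  take Mid:  [Beta Mixin3 object] + [Mid Beta Mixin3 object] + [Beta object] + [Beta]
  take Beta:  [Beta Mixin3 object] + [Beta Mixin3 object] + [Beta object] + [Beta]
  take Mixin3:  [Mixin3 object] + [Mixin3 object] + [object]
  take object:  [object] + [object] + [object]
MRO: Mixin1 Right Final Core Mid Beta Mixin3 object
setup is defined in: Beta, Mid. First along the MRO is Mid.

Mid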